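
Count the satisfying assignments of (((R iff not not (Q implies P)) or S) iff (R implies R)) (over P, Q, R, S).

12

P | Q | R | S | φ
- | - | - | - | -
T | T | T | T | T
T | T | T | F | T
T | T | F | T | T
T | T | F | F | F
T | F | T | T | T
T | F | T | F | T
T | F | F | T | T
T | F | F | F | F
F | T | T | T | T
F | T | T | F | F
F | T | F | T | T
F | T | F | F | T
F | F | T | T | T
F | F | T | F | T
F | F | F | T | T
F | F | F | F | F
The formula is true on 12 of the 16 rows.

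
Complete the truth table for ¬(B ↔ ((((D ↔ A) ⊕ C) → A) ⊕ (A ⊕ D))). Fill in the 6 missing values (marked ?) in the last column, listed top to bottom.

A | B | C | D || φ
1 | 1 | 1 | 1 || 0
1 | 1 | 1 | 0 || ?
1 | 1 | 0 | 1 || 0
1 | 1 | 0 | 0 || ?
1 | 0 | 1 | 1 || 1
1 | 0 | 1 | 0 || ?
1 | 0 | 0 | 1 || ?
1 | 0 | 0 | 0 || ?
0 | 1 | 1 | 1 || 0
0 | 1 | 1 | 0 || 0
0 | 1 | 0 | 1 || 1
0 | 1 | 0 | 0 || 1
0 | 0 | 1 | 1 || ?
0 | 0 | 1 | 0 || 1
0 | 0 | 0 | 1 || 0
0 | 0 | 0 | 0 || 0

1, 1, 0, 1, 0, 1

Row A=1, B=1, C=1, D=0: ((((D ↔ A) ⊕ C) → A) ⊕ (A ⊕ D)) = 0, (B ↔ ((((D ↔ A) ⊕ C) → A) ⊕ (A ⊕ D))) = 0, so the formula = 1.
Row A=1, B=1, C=0, D=0: ((((D ↔ A) ⊕ C) → A) ⊕ (A ⊕ D)) = 0, (B ↔ ((((D ↔ A) ⊕ C) → A) ⊕ (A ⊕ D))) = 0, so the formula = 1.
Row A=1, B=0, C=1, D=0: ((((D ↔ A) ⊕ C) → A) ⊕ (A ⊕ D)) = 0, (B ↔ ((((D ↔ A) ⊕ C) → A) ⊕ (A ⊕ D))) = 1, so the formula = 0.
Row A=1, B=0, C=0, D=1: ((((D ↔ A) ⊕ C) → A) ⊕ (A ⊕ D)) = 1, (B ↔ ((((D ↔ A) ⊕ C) → A) ⊕ (A ⊕ D))) = 0, so the formula = 1.
Row A=1, B=0, C=0, D=0: ((((D ↔ A) ⊕ C) → A) ⊕ (A ⊕ D)) = 0, (B ↔ ((((D ↔ A) ⊕ C) → A) ⊕ (A ⊕ D))) = 1, so the formula = 0.
Row A=0, B=0, C=1, D=1: ((((D ↔ A) ⊕ C) → A) ⊕ (A ⊕ D)) = 1, (B ↔ ((((D ↔ A) ⊕ C) → A) ⊕ (A ⊕ D))) = 0, so the formula = 1.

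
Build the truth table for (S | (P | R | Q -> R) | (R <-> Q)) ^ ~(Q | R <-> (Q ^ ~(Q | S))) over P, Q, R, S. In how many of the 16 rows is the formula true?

10

P  Q  R  S     (P | R)  ((P | R) | Q)  (((P | R) | Q) -> R)  (R <-> Q)  (Q | R)  (Q | S)  ~(Q | S)  (Q ^ ~(Q | S))  ((Q | R) <-> (Q ^ ~(Q | S)))  φ
1  1  1  1        1           1                 1                1         1        1        0            1                      1                1
1  1  1  0        1           1                 1                1         1        1        0            1                      1                1
1  1  0  1        1           1                 0                0         1        1        0            1                      1                1
1  1  0  0        1           1                 0                0         1        1        0            1                      1                0
1  0  1  1        1           1                 1                0         1        1        0            0                      0                0
1  0  1  0        1           1                 1                0         1        0        1            1                      1                1
1  0  0  1        1           1                 0                1         0        1        0            0                      1                1
1  0  0  0        1           1                 0                1         0        0        1            1                      0                0
0  1  1  1        1           1                 1                1         1        1        0            1                      1                1
0  1  1  0        1           1                 1                1         1        1        0            1                      1                1
0  1  0  1        0           1                 0                0         1        1        0            1                      1                1
0  1  0  0        0           1                 0                0         1        1        0            1                      1                0
0  0  1  1        1           1                 1                0         1        1        0            0                      0                0
0  0  1  0        1           1                 1                0         1        0        1            1                      1                1
0  0  0  1        0           0                 1                1         0        1        0            0                      1                1
0  0  0  0        0           0                 1                1         0        0        1            1                      0                0
The formula is true on 10 of the 16 rows.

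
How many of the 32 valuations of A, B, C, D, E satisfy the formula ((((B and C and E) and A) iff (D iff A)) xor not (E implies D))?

18

A  B  C  D  E  |  φ
T  T  T  T  T  |  T
T  T  T  T  F  |  F
T  T  T  F  T  |  T
T  T  T  F  F  |  T
T  T  F  T  T  |  F
T  T  F  T  F  |  F
T  T  F  F  T  |  F
T  T  F  F  F  |  T
T  F  T  T  T  |  F
T  F  T  T  F  |  F
T  F  T  F  T  |  F
T  F  T  F  F  |  T
T  F  F  T  T  |  F
T  F  F  T  F  |  F
T  F  F  F  T  |  F
T  F  F  F  F  |  T
F  T  T  T  T  |  T
F  T  T  T  F  |  T
F  T  T  F  T  |  T
F  T  T  F  F  |  F
F  T  F  T  T  |  T
F  T  F  T  F  |  T
F  T  F  F  T  |  T
F  T  F  F  F  |  F
F  F  T  T  T  |  T
F  F  T  T  F  |  T
F  F  T  F  T  |  T
F  F  T  F  F  |  F
F  F  F  T  T  |  T
F  F  F  T  F  |  T
F  F  F  F  T  |  T
F  F  F  F  F  |  F
The formula is true on 18 of the 32 rows.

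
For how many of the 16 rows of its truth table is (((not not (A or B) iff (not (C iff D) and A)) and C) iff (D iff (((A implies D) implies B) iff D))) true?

A | B | C | D || φ
1 | 1 | 1 | 1 || 0
1 | 1 | 1 | 0 || 1
1 | 1 | 0 | 1 || 0
1 | 1 | 0 | 0 || 0
1 | 0 | 1 | 1 || 1
1 | 0 | 1 | 0 || 1
1 | 0 | 0 | 1 || 1
1 | 0 | 0 | 0 || 0
0 | 1 | 1 | 1 || 0
0 | 1 | 1 | 0 || 0
0 | 1 | 0 | 1 || 0
0 | 1 | 0 | 0 || 0
0 | 0 | 1 | 1 || 0
0 | 0 | 1 | 0 || 0
0 | 0 | 0 | 1 || 1
0 | 0 | 0 | 0 || 1
The formula is true on 6 of the 16 rows.

6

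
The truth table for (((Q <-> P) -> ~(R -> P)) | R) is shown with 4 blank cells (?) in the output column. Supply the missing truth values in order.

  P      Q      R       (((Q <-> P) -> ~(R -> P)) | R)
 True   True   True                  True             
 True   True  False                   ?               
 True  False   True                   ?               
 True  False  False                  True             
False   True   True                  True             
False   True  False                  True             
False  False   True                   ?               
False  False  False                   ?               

Row P=True, Q=True, R=False: ((Q <-> P) -> ~(R -> P)) = False, so (((Q <-> P) -> ~(R -> P)) | R) = False.
Row P=True, Q=False, R=True: ((Q <-> P) -> ~(R -> P)) = True, so (((Q <-> P) -> ~(R -> P)) | R) = True.
Row P=False, Q=False, R=True: ((Q <-> P) -> ~(R -> P)) = True, so (((Q <-> P) -> ~(R -> P)) | R) = True.
Row P=False, Q=False, R=False: ((Q <-> P) -> ~(R -> P)) = False, so (((Q <-> P) -> ~(R -> P)) | R) = False.

False, True, True, False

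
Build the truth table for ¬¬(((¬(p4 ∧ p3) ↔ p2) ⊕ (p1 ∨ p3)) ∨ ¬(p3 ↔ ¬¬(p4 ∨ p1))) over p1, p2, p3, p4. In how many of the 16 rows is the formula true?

p1 | p2 | p3 | p4 || φ
T  | T  | T  | T  || T
T  | T  | T  | F  || F
T  | T  | F  | T  || T
T  | T  | F  | F  || T
T  | F  | T  | T  || F
T  | F  | T  | F  || T
T  | F  | F  | T  || T
T  | F  | F  | F  || T
F  | T  | T  | T  || T
F  | T  | T  | F  || T
F  | T  | F  | T  || T
F  | T  | F  | F  || T
F  | F  | T  | T  || F
F  | F  | T  | F  || T
F  | F  | F  | T  || T
F  | F  | F  | F  || F
The formula is true on 12 of the 16 rows.

12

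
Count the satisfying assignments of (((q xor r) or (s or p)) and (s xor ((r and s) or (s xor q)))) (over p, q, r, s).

p | q | r | s | (q xor r) | (s or p) | ((q xor r) or (s or p)) | (r and s) | (s xor q) | ((r and s) or (s xor q)) | φ
- | - | - | - | --------- | -------- | ----------------------- | --------- | --------- | ------------------------ | -
F | F | F | F |     F     |    F     |            F            |     F     |     F     |            F             | F
F | F | F | T |     F     |    T     |            T            |     F     |     T     |            T             | F
F | F | T | F |     T     |    F     |            T            |     F     |     F     |            F             | F
F | F | T | T |     T     |    T     |            T            |     T     |     T     |            T             | F
F | T | F | F |     T     |    F     |            T            |     F     |     T     |            T             | T
F | T | F | T |     T     |    T     |            T            |     F     |     F     |            F             | T
F | T | T | F |     F     |    F     |            F            |     F     |     T     |            T             | F
F | T | T | T |     F     |    T     |            T            |     T     |     F     |            T             | F
T | F | F | F |     F     |    T     |            T            |     F     |     F     |            F             | F
T | F | F | T |     F     |    T     |            T            |     F     |     T     |            T             | F
T | F | T | F |     T     |    T     |            T            |     F     |     F     |            F             | F
T | F | T | T |     T     |    T     |            T            |     T     |     T     |            T             | F
T | T | F | F |     T     |    T     |            T            |     F     |     T     |            T             | T
T | T | F | T |     T     |    T     |            T            |     F     |     F     |            F             | T
T | T | T | F |     F     |    T     |            T            |     F     |     T     |            T             | T
T | T | T | T |     F     |    T     |            T            |     T     |     F     |            T             | F
The formula is true on 5 of the 16 rows.

5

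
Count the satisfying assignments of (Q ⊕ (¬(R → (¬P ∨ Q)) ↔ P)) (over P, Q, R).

P  Q  R  |  (Q ⊕ (¬(R → (¬P ∨ Q)) ↔ P))
T  T  T  |               T             
T  T  F  |               T             
T  F  T  |               T             
T  F  F  |               F             
F  T  T  |               F             
F  T  F  |               F             
F  F  T  |               T             
F  F  F  |               T             
The formula is true on 5 of the 8 rows.

5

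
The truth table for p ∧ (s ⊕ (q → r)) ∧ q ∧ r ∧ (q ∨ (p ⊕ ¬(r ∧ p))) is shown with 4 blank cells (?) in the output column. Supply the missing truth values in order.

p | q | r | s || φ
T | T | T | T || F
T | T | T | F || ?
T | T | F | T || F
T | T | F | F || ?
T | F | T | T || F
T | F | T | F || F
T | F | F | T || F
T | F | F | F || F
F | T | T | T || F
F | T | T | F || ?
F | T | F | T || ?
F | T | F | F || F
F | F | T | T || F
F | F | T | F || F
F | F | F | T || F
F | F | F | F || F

T, F, F, F

Row p=T, q=T, r=T, s=F: ((s ⊕ (q → r)) ∧ q) = T, (q ∨ (p ⊕ ¬(r ∧ p))) = T, so the formula = T.
Row p=T, q=T, r=F, s=F: ((s ⊕ (q → r)) ∧ q) = F, (q ∨ (p ⊕ ¬(r ∧ p))) = T, so the formula = F.
Row p=F, q=T, r=T, s=F: ((s ⊕ (q → r)) ∧ q) = T, (q ∨ (p ⊕ ¬(r ∧ p))) = T, so the formula = F.
Row p=F, q=T, r=F, s=T: ((s ⊕ (q → r)) ∧ q) = T, (q ∨ (p ⊕ ¬(r ∧ p))) = T, so the formula = F.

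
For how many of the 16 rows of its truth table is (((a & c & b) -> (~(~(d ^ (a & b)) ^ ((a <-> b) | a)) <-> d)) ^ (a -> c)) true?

4

a  b  c  d     (a & c & b)  (a & b)  (d ^ (a & b))  ~(d ^ (a & b))  (a <-> b)  ((a <-> b) | a)  (a -> c)  φ
T  T  T  T          T          T           F              T             T             T            T      F
T  T  T  F          T          T           T              F             T             T            T      F
T  T  F  T          F          T           F              T             T             T            F      T
T  T  F  F          F          T           T              F             T             T            F      T
T  F  T  T          F          F           T              F             F             T            T      F
T  F  T  F          F          F           F              T             F             T            T      F
T  F  F  T          F          F           T              F             F             T            F      T
T  F  F  F          F          F           F              T             F             T            F      T
F  T  T  T          F          F           T              F             F             F            T      F
F  T  T  F          F          F           F              T             F             F            T      F
F  T  F  T          F          F           T              F             F             F            T      F
F  T  F  F          F          F           F              T             F             F            T      F
F  F  T  T          F          F           T              F             T             T            T      F
F  F  T  F          F          F           F              T             T             T            T      F
F  F  F  T          F          F           T              F             T             T            T      F
F  F  F  F          F          F           F              T             T             T            T      F
The formula is true on 4 of the 16 rows.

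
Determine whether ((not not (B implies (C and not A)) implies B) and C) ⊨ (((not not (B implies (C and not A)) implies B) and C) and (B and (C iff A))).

  A   |   B   |   C   ||   φ   |   ψ  
 True |  True |  True ||  True |  True
 True |  True | False || False | False
 True | False |  True || False | False
 True | False | False || False | False
False |  True |  True ||  True | False
False |  True | False || False | False
False | False |  True || False | False
False | False | False || False | False
At A=False, B=True, C=True we have φ true but ψ false, so φ does not entail ψ.

no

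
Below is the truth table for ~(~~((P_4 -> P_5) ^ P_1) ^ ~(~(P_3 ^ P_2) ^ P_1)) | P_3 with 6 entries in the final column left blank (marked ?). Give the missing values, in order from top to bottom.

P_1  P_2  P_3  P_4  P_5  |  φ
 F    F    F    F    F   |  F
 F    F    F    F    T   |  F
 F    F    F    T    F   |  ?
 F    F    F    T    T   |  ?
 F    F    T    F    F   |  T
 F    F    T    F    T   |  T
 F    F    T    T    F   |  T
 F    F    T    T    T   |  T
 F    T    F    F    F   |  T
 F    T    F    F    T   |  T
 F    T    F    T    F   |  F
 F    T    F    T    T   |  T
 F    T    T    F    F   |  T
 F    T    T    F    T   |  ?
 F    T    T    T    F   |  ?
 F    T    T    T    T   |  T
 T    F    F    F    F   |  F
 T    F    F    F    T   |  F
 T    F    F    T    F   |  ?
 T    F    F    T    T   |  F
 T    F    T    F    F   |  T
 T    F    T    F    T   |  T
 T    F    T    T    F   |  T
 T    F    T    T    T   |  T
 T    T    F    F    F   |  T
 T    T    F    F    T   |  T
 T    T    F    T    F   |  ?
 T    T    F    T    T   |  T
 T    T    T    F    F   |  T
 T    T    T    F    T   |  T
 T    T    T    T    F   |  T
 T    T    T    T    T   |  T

Row P_1=F, P_2=F, P_3=F, P_4=T, P_5=F: ~(~~((P_4 -> P_5) ^ P_1) ^ ~(~(P_3 ^ P_2) ^ P_1)) = T, so the formula = T.
Row P_1=F, P_2=F, P_3=F, P_4=T, P_5=T: ~(~~((P_4 -> P_5) ^ P_1) ^ ~(~(P_3 ^ P_2) ^ P_1)) = F, so the formula = F.
Row P_1=F, P_2=T, P_3=T, P_4=F, P_5=T: ~(~~((P_4 -> P_5) ^ P_1) ^ ~(~(P_3 ^ P_2) ^ P_1)) = F, so the formula = T.
Row P_1=F, P_2=T, P_3=T, P_4=T, P_5=F: ~(~~((P_4 -> P_5) ^ P_1) ^ ~(~(P_3 ^ P_2) ^ P_1)) = T, so the formula = T.
Row P_1=T, P_2=F, P_3=F, P_4=T, P_5=F: ~(~~((P_4 -> P_5) ^ P_1) ^ ~(~(P_3 ^ P_2) ^ P_1)) = T, so the formula = T.
Row P_1=T, P_2=T, P_3=F, P_4=T, P_5=F: ~(~~((P_4 -> P_5) ^ P_1) ^ ~(~(P_3 ^ P_2) ^ P_1)) = F, so the formula = F.

T, F, T, T, T, F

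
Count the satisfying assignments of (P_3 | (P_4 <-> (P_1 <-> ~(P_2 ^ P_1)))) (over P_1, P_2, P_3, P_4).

P_1  P_2  P_3  P_4  |  (P_2 ^ P_1)  ~(P_2 ^ P_1)  (P_1 <-> ~(P_2 ^ P_1))  φ
 T    T    T    T   |       F            T                  T             T
 T    T    T    F   |       F            T                  T             T
 T    T    F    T   |       F            T                  T             T
 T    T    F    F   |       F            T                  T             F
 T    F    T    T   |       T            F                  F             T
 T    F    T    F   |       T            F                  F             T
 T    F    F    T   |       T            F                  F             F
 T    F    F    F   |       T            F                  F             T
 F    T    T    T   |       T            F                  T             T
 F    T    T    F   |       T            F                  T             T
 F    T    F    T   |       T            F                  T             T
 F    T    F    F   |       T            F                  T             F
 F    F    T    T   |       F            T                  F             T
 F    F    T    F   |       F            T                  F             T
 F    F    F    T   |       F            T                  F             F
 F    F    F    F   |       F            T                  F             T
The formula is true on 12 of the 16 rows.

12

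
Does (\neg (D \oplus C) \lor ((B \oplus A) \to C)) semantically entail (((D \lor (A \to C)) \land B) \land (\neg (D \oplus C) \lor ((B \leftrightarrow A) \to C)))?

no

A  B  C  D  |  φ  ψ
1  1  1  1  |  1  1
1  1  1  0  |  1  1
1  1  0  1  |  1  0
1  1  0  0  |  1  0
1  0  1  1  |  1  0
1  0  1  0  |  1  0
1  0  0  1  |  0  0
1  0  0  0  |  1  0
0  1  1  1  |  1  1
0  1  1  0  |  1  1
0  1  0  1  |  0  1
0  1  0  0  |  1  1
0  0  1  1  |  1  0
0  0  1  0  |  1  0
0  0  0  1  |  1  0
0  0  0  0  |  1  0
At A=1, B=1, C=0, D=1 we have φ true but ψ false, so φ does not entail ψ.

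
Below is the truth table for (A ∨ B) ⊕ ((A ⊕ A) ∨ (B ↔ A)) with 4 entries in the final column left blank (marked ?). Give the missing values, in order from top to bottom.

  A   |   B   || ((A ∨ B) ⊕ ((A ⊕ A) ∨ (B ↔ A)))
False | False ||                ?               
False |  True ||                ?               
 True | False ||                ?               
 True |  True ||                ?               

Row A=False, B=False: (A ∨ B) = False, ((A ⊕ A) ∨ (B ↔ A)) = True, so ((A ∨ B) ⊕ ((A ⊕ A) ∨ (B ↔ A))) = True.
Row A=False, B=True: (A ∨ B) = True, ((A ⊕ A) ∨ (B ↔ A)) = False, so ((A ∨ B) ⊕ ((A ⊕ A) ∨ (B ↔ A))) = True.
Row A=True, B=False: (A ∨ B) = True, ((A ⊕ A) ∨ (B ↔ A)) = False, so ((A ∨ B) ⊕ ((A ⊕ A) ∨ (B ↔ A))) = True.
Row A=True, B=True: (A ∨ B) = True, ((A ⊕ A) ∨ (B ↔ A)) = True, so ((A ∨ B) ⊕ ((A ⊕ A) ∨ (B ↔ A))) = False.

True, True, True, False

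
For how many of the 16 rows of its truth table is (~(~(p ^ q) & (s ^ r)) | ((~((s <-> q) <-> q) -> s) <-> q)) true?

p | q | r | s || (p ^ q) | ~(p ^ q) | (s ^ r) | (~(p ^ q) & (s ^ r)) | ~(~(p ^ q) & (s ^ r)) | (s <-> q) | ((s <-> q) <-> q) | ~((s <-> q) <-> q) | (~((s <-> q) <-> q) -> s) | φ
0 | 0 | 0 | 0 ||    0    |    1     |    0    |          0           |           1           |     1     |         0         |         1          |             0             | 1
0 | 0 | 0 | 1 ||    0    |    1     |    1    |          1           |           0           |     0     |         1         |         0          |             1             | 0
0 | 0 | 1 | 0 ||    0    |    1     |    1    |          1           |           0           |     1     |         0         |         1          |             0             | 1
0 | 0 | 1 | 1 ||    0    |    1     |    0    |          0           |           1           |     0     |         1         |         0          |             1             | 1
0 | 1 | 0 | 0 ||    1    |    0     |    0    |          0           |           1           |     0     |         0         |         1          |             0             | 1
0 | 1 | 0 | 1 ||    1    |    0     |    1    |          0           |           1           |     1     |         1         |         0          |             1             | 1
0 | 1 | 1 | 0 ||    1    |    0     |    1    |          0           |           1           |     0     |         0         |         1          |             0             | 1
0 | 1 | 1 | 1 ||    1    |    0     |    0    |          0           |           1           |     1     |         1         |         0          |             1             | 1
1 | 0 | 0 | 0 ||    1    |    0     |    0    |          0           |           1           |     1     |         0         |         1          |             0             | 1
1 | 0 | 0 | 1 ||    1    |    0     |    1    |          0           |           1           |     0     |         1         |         0          |             1             | 1
1 | 0 | 1 | 0 ||    1    |    0     |    1    |          0           |           1           |     1     |         0         |         1          |             0             | 1
1 | 0 | 1 | 1 ||    1    |    0     |    0    |          0           |           1           |     0     |         1         |         0          |             1             | 1
1 | 1 | 0 | 0 ||    0    |    1     |    0    |          0           |           1           |     0     |         0         |         1          |             0             | 1
1 | 1 | 0 | 1 ||    0    |    1     |    1    |          1           |           0           |     1     |         1         |         0          |             1             | 1
1 | 1 | 1 | 0 ||    0    |    1     |    1    |          1           |           0           |     0     |         0         |         1          |             0             | 0
1 | 1 | 1 | 1 ||    0    |    1     |    0    |          0           |           1           |     1     |         1         |         0          |             1             | 1
The formula is true on 14 of the 16 rows.

14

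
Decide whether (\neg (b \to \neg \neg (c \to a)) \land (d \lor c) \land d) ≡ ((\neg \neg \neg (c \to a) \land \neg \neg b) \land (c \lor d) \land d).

a | b | c | d || φ | ψ
T | T | T | T || F | F
T | T | T | F || F | F
T | T | F | T || F | F
T | T | F | F || F | F
T | F | T | T || F | F
T | F | T | F || F | F
T | F | F | T || F | F
T | F | F | F || F | F
F | T | T | T || T | T
F | T | T | F || F | F
F | T | F | T || F | F
F | T | F | F || F | F
F | F | T | T || F | F
F | F | T | F || F | F
F | F | F | T || F | F
F | F | F | F || F | F
The columns for φ and ψ agree on every row, so they are logically equivalent.

equivalent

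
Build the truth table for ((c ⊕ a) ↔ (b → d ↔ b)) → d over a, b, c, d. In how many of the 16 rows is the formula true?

a  b  c  d  |  (((c ⊕ a) ↔ ((b → d) ↔ b)) → d)
0  0  0  0  |                 0               
0  0  0  1  |                 1               
0  0  1  0  |                 1               
0  0  1  1  |                 1               
0  1  0  0  |                 0               
0  1  0  1  |                 1               
0  1  1  0  |                 1               
0  1  1  1  |                 1               
1  0  0  0  |                 1               
1  0  0  1  |                 1               
1  0  1  0  |                 0               
1  0  1  1  |                 1               
1  1  0  0  |                 1               
1  1  0  1  |                 1               
1  1  1  0  |                 0               
1  1  1  1  |                 1               
The formula is true on 12 of the 16 rows.

12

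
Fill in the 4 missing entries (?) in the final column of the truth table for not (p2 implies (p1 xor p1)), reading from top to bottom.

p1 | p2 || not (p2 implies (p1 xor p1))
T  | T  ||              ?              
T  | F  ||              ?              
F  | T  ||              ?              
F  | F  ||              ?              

Row p1=T, p2=T: (p1 xor p1) = F, (p2 implies (p1 xor p1)) = F, so not (p2 implies (p1 xor p1)) = T.
Row p1=T, p2=F: (p1 xor p1) = F, (p2 implies (p1 xor p1)) = T, so not (p2 implies (p1 xor p1)) = F.
Row p1=F, p2=T: (p1 xor p1) = F, (p2 implies (p1 xor p1)) = F, so not (p2 implies (p1 xor p1)) = T.
Row p1=F, p2=F: (p1 xor p1) = F, (p2 implies (p1 xor p1)) = T, so not (p2 implies (p1 xor p1)) = F.

T, F, T, F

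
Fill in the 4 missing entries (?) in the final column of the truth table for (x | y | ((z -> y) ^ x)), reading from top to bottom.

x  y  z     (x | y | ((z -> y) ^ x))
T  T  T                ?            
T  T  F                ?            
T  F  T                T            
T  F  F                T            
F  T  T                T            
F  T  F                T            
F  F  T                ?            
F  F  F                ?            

T, T, F, T

Row x=T, y=T, z=T: ((z -> y) ^ x) = F, so (x | y | ((z -> y) ^ x)) = T.
Row x=T, y=T, z=F: ((z -> y) ^ x) = F, so (x | y | ((z -> y) ^ x)) = T.
Row x=F, y=F, z=T: ((z -> y) ^ x) = F, so (x | y | ((z -> y) ^ x)) = F.
Row x=F, y=F, z=F: ((z -> y) ^ x) = T, so (x | y | ((z -> y) ^ x)) = T.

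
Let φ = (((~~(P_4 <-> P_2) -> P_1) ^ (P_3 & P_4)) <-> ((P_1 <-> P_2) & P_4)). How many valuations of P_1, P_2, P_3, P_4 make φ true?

P_1 | P_2 | P_3 | P_4 | (P_4 <-> P_2) | ~(P_4 <-> P_2) | ~~(P_4 <-> P_2) | (~~(P_4 <-> P_2) -> P_1) | (P_3 & P_4) | (P_1 <-> P_2) | ((P_1 <-> P_2) & P_4) | φ
--- | --- | --- | --- | ------------- | -------------- | --------------- | ------------------------ | ----------- | ------------- | --------------------- | -
 1  |  1  |  1  |  1  |       1       |       0        |        1        |            1             |      1      |       1       |           1           | 0
 1  |  1  |  1  |  0  |       0       |       1        |        0        |            1             |      0      |       1       |           0           | 0
 1  |  1  |  0  |  1  |       1       |       0        |        1        |            1             |      0      |       1       |           1           | 1
 1  |  1  |  0  |  0  |       0       |       1        |        0        |            1             |      0      |       1       |           0           | 0
 1  |  0  |  1  |  1  |       0       |       1        |        0        |            1             |      1      |       0       |           0           | 1
 1  |  0  |  1  |  0  |       1       |       0        |        1        |            1             |      0      |       0       |           0           | 0
 1  |  0  |  0  |  1  |       0       |       1        |        0        |            1             |      0      |       0       |           0           | 0
 1  |  0  |  0  |  0  |       1       |       0        |        1        |            1             |      0      |       0       |           0           | 0
 0  |  1  |  1  |  1  |       1       |       0        |        1        |            0             |      1      |       0       |           0           | 0
 0  |  1  |  1  |  0  |       0       |       1        |        0        |            1             |      0      |       0       |           0           | 0
 0  |  1  |  0  |  1  |       1       |       0        |        1        |            0             |      0      |       0       |           0           | 1
 0  |  1  |  0  |  0  |       0       |       1        |        0        |            1             |      0      |       0       |           0           | 0
 0  |  0  |  1  |  1  |       0       |       1        |        0        |            1             |      1      |       1       |           1           | 0
 0  |  0  |  1  |  0  |       1       |       0        |        1        |            0             |      0      |       1       |           0           | 1
 0  |  0  |  0  |  1  |       0       |       1        |        0        |            1             |      0      |       1       |           1           | 1
 0  |  0  |  0  |  0  |       1       |       0        |        1        |            0             |      0      |       1       |           0           | 1
The formula is true on 6 of the 16 rows.

6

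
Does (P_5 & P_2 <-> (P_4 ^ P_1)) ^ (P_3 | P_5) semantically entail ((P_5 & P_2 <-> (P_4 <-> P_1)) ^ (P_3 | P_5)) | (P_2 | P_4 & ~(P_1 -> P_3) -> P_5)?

P_1 | P_2 | P_3 | P_4 | P_5 | φ | ψ
--- | --- | --- | --- | --- | - | -
 1  |  1  |  1  |  1  |  1  | 1 | 1
 1  |  1  |  1  |  1  |  0  | 0 | 1
 1  |  1  |  1  |  0  |  1  | 0 | 1
 1  |  1  |  1  |  0  |  0  | 1 | 0
 1  |  1  |  0  |  1  |  1  | 1 | 1
 1  |  1  |  0  |  1  |  0  | 1 | 0
 1  |  1  |  0  |  0  |  1  | 0 | 1
 1  |  1  |  0  |  0  |  0  | 0 | 1
 1  |  0  |  1  |  1  |  1  | 0 | 1
 1  |  0  |  1  |  1  |  0  | 0 | 1
 1  |  0  |  1  |  0  |  1  | 1 | 1
 1  |  0  |  1  |  0  |  0  | 1 | 1
 1  |  0  |  0  |  1  |  1  | 0 | 1
 1  |  0  |  0  |  1  |  0  | 1 | 0
 1  |  0  |  0  |  0  |  1  | 1 | 1
 1  |  0  |  0  |  0  |  0  | 0 | 1
 0  |  1  |  1  |  1  |  1  | 0 | 1
 0  |  1  |  1  |  1  |  0  | 1 | 0
 0  |  1  |  1  |  0  |  1  | 1 | 1
 0  |  1  |  1  |  0  |  0  | 0 | 1
 0  |  1  |  0  |  1  |  1  | 0 | 1
 0  |  1  |  0  |  1  |  0  | 0 | 1
 0  |  1  |  0  |  0  |  1  | 1 | 1
 0  |  1  |  0  |  0  |  0  | 1 | 0
 0  |  0  |  1  |  1  |  1  | 1 | 1
 0  |  0  |  1  |  1  |  0  | 1 | 1
 0  |  0  |  1  |  0  |  1  | 0 | 1
 0  |  0  |  1  |  0  |  0  | 0 | 1
 0  |  0  |  0  |  1  |  1  | 1 | 1
 0  |  0  |  0  |  1  |  0  | 0 | 1
 0  |  0  |  0  |  0  |  1  | 0 | 1
 0  |  0  |  0  |  0  |  0  | 1 | 1
At P_1=1, P_2=1, P_3=1, P_4=0, P_5=0 we have φ true but ψ false, so φ does not entail ψ.

no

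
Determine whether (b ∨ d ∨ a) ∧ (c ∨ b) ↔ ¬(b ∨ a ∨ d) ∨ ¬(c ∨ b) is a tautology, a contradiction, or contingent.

contradiction

a | b | c | d || φ
T | T | T | T || F
T | T | T | F || F
T | T | F | T || F
T | T | F | F || F
T | F | T | T || F
T | F | T | F || F
T | F | F | T || F
T | F | F | F || F
F | T | T | T || F
F | T | T | F || F
F | T | F | T || F
F | T | F | F || F
F | F | T | T || F
F | F | T | F || F
F | F | F | T || F
F | F | F | F || F
Every row is F, so the formula is a contradiction.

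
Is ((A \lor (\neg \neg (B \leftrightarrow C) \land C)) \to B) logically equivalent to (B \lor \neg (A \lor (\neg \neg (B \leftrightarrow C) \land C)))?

A | B | C || φ | ψ
0 | 0 | 0 || 1 | 1
0 | 0 | 1 || 1 | 1
0 | 1 | 0 || 1 | 1
0 | 1 | 1 || 1 | 1
1 | 0 | 0 || 0 | 0
1 | 0 | 1 || 0 | 0
1 | 1 | 0 || 1 | 1
1 | 1 | 1 || 1 | 1
The columns for φ and ψ agree on every row, so they are logically equivalent.

equivalent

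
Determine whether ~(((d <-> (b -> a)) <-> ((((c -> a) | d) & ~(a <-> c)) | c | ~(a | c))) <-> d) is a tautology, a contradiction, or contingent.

contingent

a  b  c  d     (b -> a)  (d <-> (b -> a))  (c -> a)  ((c -> a) | d)  (a <-> c)  ~(a <-> c)  (a | c)  ~(a | c)  φ
1  1  1  1        1             1             1            1             1          0          1        0      0
1  1  1  0        1             0             1            1             1          0          1        0      0
1  1  0  1        1             1             1            1             0          1          1        0      0
1  1  0  0        1             0             1            1             0          1          1        0      0
1  0  1  1        1             1             1            1             1          0          1        0      0
1  0  1  0        1             0             1            1             1          0          1        0      0
1  0  0  1        1             1             1            1             0          1          1        0      0
1  0  0  0        1             0             1            1             0          1          1        0      0
0  1  1  1        0             0             0            1             0          1          1        0      1
0  1  1  0        0             1             0            0             0          1          1        0      1
0  1  0  1        0             0             1            1             1          0          0        1      1
0  1  0  0        0             1             1            1             1          0          0        1      1
0  0  1  1        1             1             0            1             0          1          1        0      0
0  0  1  0        1             0             0            0             0          1          1        0      0
0  0  0  1        1             1             1            1             1          0          0        1      0
0  0  0  0        1             0             1            1             1          0          0        1      0
4 of 16 rows are 1, so the formula is contingent.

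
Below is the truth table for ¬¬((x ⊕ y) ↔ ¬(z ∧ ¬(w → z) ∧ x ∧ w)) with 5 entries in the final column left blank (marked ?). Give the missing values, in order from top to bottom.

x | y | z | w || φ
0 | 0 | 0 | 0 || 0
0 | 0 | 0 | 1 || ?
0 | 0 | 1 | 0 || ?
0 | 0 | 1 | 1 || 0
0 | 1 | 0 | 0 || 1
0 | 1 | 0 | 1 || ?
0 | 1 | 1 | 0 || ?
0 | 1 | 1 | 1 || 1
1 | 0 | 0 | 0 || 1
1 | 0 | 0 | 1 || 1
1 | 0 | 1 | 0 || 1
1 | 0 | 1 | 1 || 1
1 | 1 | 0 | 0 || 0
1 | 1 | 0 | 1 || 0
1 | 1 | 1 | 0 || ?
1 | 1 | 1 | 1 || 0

Row x=0, y=0, z=0, w=1: ((x ⊕ y) ↔ ¬(z ∧ ¬(w → z) ∧ x ∧ w)) = 0, ¬((x ⊕ y) ↔ ¬(z ∧ ¬(w → z) ∧ x ∧ w)) = 1, so the formula = 0.
Row x=0, y=0, z=1, w=0: ((x ⊕ y) ↔ ¬(z ∧ ¬(w → z) ∧ x ∧ w)) = 0, ¬((x ⊕ y) ↔ ¬(z ∧ ¬(w → z) ∧ x ∧ w)) = 1, so the formula = 0.
Row x=0, y=1, z=0, w=1: ((x ⊕ y) ↔ ¬(z ∧ ¬(w → z) ∧ x ∧ w)) = 1, ¬((x ⊕ y) ↔ ¬(z ∧ ¬(w → z) ∧ x ∧ w)) = 0, so the formula = 1.
Row x=0, y=1, z=1, w=0: ((x ⊕ y) ↔ ¬(z ∧ ¬(w → z) ∧ x ∧ w)) = 1, ¬((x ⊕ y) ↔ ¬(z ∧ ¬(w → z) ∧ x ∧ w)) = 0, so the formula = 1.
Row x=1, y=1, z=1, w=0: ((x ⊕ y) ↔ ¬(z ∧ ¬(w → z) ∧ x ∧ w)) = 0, ¬((x ⊕ y) ↔ ¬(z ∧ ¬(w → z) ∧ x ∧ w)) = 1, so the formula = 0.

0, 0, 1, 1, 0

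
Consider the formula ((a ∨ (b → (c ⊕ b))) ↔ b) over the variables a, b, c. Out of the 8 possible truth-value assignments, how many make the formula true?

  a      b      c    |  ((a ∨ (b → (c ⊕ b))) ↔ b)
 True   True   True  |             True          
 True   True  False  |             True          
 True  False   True  |            False          
 True  False  False  |            False          
False   True   True  |            False          
False   True  False  |             True          
False  False   True  |            False          
False  False  False  |            False          
The formula is true on 3 of the 8 rows.

3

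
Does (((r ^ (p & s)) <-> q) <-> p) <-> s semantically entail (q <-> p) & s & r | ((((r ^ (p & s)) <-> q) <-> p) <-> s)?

yes

p  q  r  s  |  φ  ψ
T  T  T  T  |  F  T
T  T  T  F  |  F  F
T  T  F  T  |  T  T
T  T  F  F  |  T  T
T  F  T  T  |  T  T
T  F  T  F  |  T  T
T  F  F  T  |  F  F
T  F  F  F  |  F  F
F  T  T  T  |  F  F
F  T  T  F  |  T  T
F  T  F  T  |  T  T
F  T  F  F  |  F  F
F  F  T  T  |  T  T
F  F  T  F  |  F  F
F  F  F  T  |  F  F
F  F  F  F  |  T  T
In every row where φ is true, ψ is also true, so φ ⊨ ψ.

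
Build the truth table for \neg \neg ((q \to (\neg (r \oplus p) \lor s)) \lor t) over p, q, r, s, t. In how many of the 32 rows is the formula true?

p | q | r | s | t | φ
- | - | - | - | - | -
F | F | F | F | F | T
F | F | F | F | T | T
F | F | F | T | F | T
F | F | F | T | T | T
F | F | T | F | F | T
F | F | T | F | T | T
F | F | T | T | F | T
F | F | T | T | T | T
F | T | F | F | F | T
F | T | F | F | T | T
F | T | F | T | F | T
F | T | F | T | T | T
F | T | T | F | F | F
F | T | T | F | T | T
F | T | T | T | F | T
F | T | T | T | T | T
T | F | F | F | F | T
T | F | F | F | T | T
T | F | F | T | F | T
T | F | F | T | T | T
T | F | T | F | F | T
T | F | T | F | T | T
T | F | T | T | F | T
T | F | T | T | T | T
T | T | F | F | F | F
T | T | F | F | T | T
T | T | F | T | F | T
T | T | F | T | T | T
T | T | T | F | F | T
T | T | T | F | T | T
T | T | T | T | F | T
T | T | T | T | T | T
The formula is true on 30 of the 32 rows.

30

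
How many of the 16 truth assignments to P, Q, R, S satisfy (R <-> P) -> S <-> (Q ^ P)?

8

P | Q | R | S || (((R <-> P) -> S) <-> (Q ^ P))
T | T | T | T ||               F               
T | T | T | F ||               T               
T | T | F | T ||               F               
T | T | F | F ||               F               
T | F | T | T ||               T               
T | F | T | F ||               F               
T | F | F | T ||               T               
T | F | F | F ||               T               
F | T | T | T ||               T               
F | T | T | F ||               T               
F | T | F | T ||               T               
F | T | F | F ||               F               
F | F | T | T ||               F               
F | F | T | F ||               F               
F | F | F | T ||               F               
F | F | F | F ||               T               
The formula is true on 8 of the 16 rows.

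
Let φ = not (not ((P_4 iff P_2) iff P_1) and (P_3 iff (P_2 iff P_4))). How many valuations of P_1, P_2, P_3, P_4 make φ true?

P_1 | P_2 | P_3 | P_4 || φ
 1  |  1  |  1  |  1  || 1
 1  |  1  |  1  |  0  || 1
 1  |  1  |  0  |  1  || 1
 1  |  1  |  0  |  0  || 0
 1  |  0  |  1  |  1  || 1
 1  |  0  |  1  |  0  || 1
 1  |  0  |  0  |  1  || 0
 1  |  0  |  0  |  0  || 1
 0  |  1  |  1  |  1  || 0
 0  |  1  |  1  |  0  || 1
 0  |  1  |  0  |  1  || 1
 0  |  1  |  0  |  0  || 1
 0  |  0  |  1  |  1  || 1
 0  |  0  |  1  |  0  || 0
 0  |  0  |  0  |  1  || 1
 0  |  0  |  0  |  0  || 1
The formula is true on 12 of the 16 rows.

12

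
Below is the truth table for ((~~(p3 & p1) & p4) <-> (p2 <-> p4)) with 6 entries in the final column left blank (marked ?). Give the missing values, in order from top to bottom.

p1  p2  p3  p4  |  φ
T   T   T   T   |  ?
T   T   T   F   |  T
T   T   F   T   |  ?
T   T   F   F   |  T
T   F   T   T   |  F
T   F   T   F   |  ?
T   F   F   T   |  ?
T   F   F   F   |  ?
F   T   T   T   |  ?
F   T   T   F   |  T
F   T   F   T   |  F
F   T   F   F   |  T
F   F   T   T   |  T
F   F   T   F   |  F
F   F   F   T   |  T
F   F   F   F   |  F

Row p1=T, p2=T, p3=T, p4=T: (~~(p3 & p1) & p4) = T, (p2 <-> p4) = T, so the formula = T.
Row p1=T, p2=T, p3=F, p4=T: (~~(p3 & p1) & p4) = F, (p2 <-> p4) = T, so the formula = F.
Row p1=T, p2=F, p3=T, p4=F: (~~(p3 & p1) & p4) = F, (p2 <-> p4) = T, so the formula = F.
Row p1=T, p2=F, p3=F, p4=T: (~~(p3 & p1) & p4) = F, (p2 <-> p4) = F, so the formula = T.
Row p1=T, p2=F, p3=F, p4=F: (~~(p3 & p1) & p4) = F, (p2 <-> p4) = T, so the formula = F.
Row p1=F, p2=T, p3=T, p4=T: (~~(p3 & p1) & p4) = F, (p2 <-> p4) = T, so the formula = F.

T, F, F, T, F, F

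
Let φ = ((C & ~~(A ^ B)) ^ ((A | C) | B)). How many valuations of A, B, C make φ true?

5

A | B | C || φ
1 | 1 | 1 || 1
1 | 1 | 0 || 1
1 | 0 | 1 || 0
1 | 0 | 0 || 1
0 | 1 | 1 || 0
0 | 1 | 0 || 1
0 | 0 | 1 || 1
0 | 0 | 0 || 0
The formula is true on 5 of the 8 rows.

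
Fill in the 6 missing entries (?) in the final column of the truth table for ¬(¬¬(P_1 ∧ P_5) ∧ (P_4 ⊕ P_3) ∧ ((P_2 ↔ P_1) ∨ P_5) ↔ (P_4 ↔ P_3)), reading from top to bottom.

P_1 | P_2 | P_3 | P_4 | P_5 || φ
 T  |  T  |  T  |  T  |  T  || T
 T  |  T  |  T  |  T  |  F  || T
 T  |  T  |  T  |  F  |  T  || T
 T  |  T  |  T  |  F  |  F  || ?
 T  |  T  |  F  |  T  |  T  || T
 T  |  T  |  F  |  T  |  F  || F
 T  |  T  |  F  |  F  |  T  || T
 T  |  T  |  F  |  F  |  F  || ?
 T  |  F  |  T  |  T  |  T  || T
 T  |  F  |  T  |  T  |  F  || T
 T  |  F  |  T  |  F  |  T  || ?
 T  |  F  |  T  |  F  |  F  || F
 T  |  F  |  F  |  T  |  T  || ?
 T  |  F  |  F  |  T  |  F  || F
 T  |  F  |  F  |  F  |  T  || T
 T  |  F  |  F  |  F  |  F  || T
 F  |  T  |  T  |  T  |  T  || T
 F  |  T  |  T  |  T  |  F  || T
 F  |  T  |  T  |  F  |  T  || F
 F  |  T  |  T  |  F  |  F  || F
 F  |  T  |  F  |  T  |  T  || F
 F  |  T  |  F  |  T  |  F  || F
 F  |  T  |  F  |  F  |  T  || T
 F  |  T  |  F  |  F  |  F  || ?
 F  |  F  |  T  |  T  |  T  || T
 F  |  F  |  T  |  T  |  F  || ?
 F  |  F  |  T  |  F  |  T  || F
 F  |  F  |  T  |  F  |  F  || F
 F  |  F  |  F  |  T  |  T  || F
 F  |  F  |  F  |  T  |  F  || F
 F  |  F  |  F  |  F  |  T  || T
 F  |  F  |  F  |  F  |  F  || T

F, T, T, T, T, T

Row P_1=T, P_2=T, P_3=T, P_4=F, P_5=F: (¬¬(P_1 ∧ P_5) ∧ (P_4 ⊕ P_3) ∧ ((P_2 ↔ P_1) ∨ P_5)) = F, (P_4 ↔ P_3) = F, (¬¬(P_1 ∧ P_5) ∧ (P_4 ⊕ P_3) ∧ ((P_2 ↔ P_1) ∨ P_5) ↔ (P_4 ↔ P_3)) = T, so the formula = F.
Row P_1=T, P_2=T, P_3=F, P_4=F, P_5=F: (¬¬(P_1 ∧ P_5) ∧ (P_4 ⊕ P_3) ∧ ((P_2 ↔ P_1) ∨ P_5)) = F, (P_4 ↔ P_3) = T, (¬¬(P_1 ∧ P_5) ∧ (P_4 ⊕ P_3) ∧ ((P_2 ↔ P_1) ∨ P_5) ↔ (P_4 ↔ P_3)) = F, so the formula = T.
Row P_1=T, P_2=F, P_3=T, P_4=F, P_5=T: (¬¬(P_1 ∧ P_5) ∧ (P_4 ⊕ P_3) ∧ ((P_2 ↔ P_1) ∨ P_5)) = T, (P_4 ↔ P_3) = F, (¬¬(P_1 ∧ P_5) ∧ (P_4 ⊕ P_3) ∧ ((P_2 ↔ P_1) ∨ P_5) ↔ (P_4 ↔ P_3)) = F, so the formula = T.
Row P_1=T, P_2=F, P_3=F, P_4=T, P_5=T: (¬¬(P_1 ∧ P_5) ∧ (P_4 ⊕ P_3) ∧ ((P_2 ↔ P_1) ∨ P_5)) = T, (P_4 ↔ P_3) = F, (¬¬(P_1 ∧ P_5) ∧ (P_4 ⊕ P_3) ∧ ((P_2 ↔ P_1) ∨ P_5) ↔ (P_4 ↔ P_3)) = F, so the formula = T.
Row P_1=F, P_2=T, P_3=F, P_4=F, P_5=F: (¬¬(P_1 ∧ P_5) ∧ (P_4 ⊕ P_3) ∧ ((P_2 ↔ P_1) ∨ P_5)) = F, (P_4 ↔ P_3) = T, (¬¬(P_1 ∧ P_5) ∧ (P_4 ⊕ P_3) ∧ ((P_2 ↔ P_1) ∨ P_5) ↔ (P_4 ↔ P_3)) = F, so the formula = T.
Row P_1=F, P_2=F, P_3=T, P_4=T, P_5=F: (¬¬(P_1 ∧ P_5) ∧ (P_4 ⊕ P_3) ∧ ((P_2 ↔ P_1) ∨ P_5)) = F, (P_4 ↔ P_3) = T, (¬¬(P_1 ∧ P_5) ∧ (P_4 ⊕ P_3) ∧ ((P_2 ↔ P_1) ∨ P_5) ↔ (P_4 ↔ P_3)) = F, so the formula = T.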